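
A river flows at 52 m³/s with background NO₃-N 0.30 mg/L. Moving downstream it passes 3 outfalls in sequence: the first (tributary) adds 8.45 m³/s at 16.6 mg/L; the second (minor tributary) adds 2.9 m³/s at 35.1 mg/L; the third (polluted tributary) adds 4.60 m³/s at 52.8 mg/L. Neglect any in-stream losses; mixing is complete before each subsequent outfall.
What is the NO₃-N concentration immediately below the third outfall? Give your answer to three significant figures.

7.37 mg/L

After outfall 1: Q = 52.00 + 8.450 = 60.45 m³/s; C = (52.00·0.3000 + 8.450·16.60)/60.45 = 2.578 mg/L.
After outfall 2: Q = 60.45 + 2.900 = 63.35 m³/s; C = (60.45·2.578 + 2.900·35.10)/63.35 = 4.067 mg/L.
After outfall 3: Q = 63.35 + 4.600 = 67.95 m³/s; C = (63.35·4.067 + 4.600·52.80)/67.95 = 7.366 mg/L.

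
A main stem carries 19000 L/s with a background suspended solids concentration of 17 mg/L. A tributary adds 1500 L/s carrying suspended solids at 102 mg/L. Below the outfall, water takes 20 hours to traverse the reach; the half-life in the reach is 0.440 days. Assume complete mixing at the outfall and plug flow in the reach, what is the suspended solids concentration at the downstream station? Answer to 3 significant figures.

6.25 mg/L

Mass balance: C = (19000·17.00 + 1500·102.0) / 20500 = 476000/20500 = 23.22 mg/L.
Half-life 0.440 d → k = ln 2 / 0.440 = 1.575 d⁻¹.
Decay over the reach: 23.22·exp(−kt) = 23.22·0.2691 = 6.248 mg/L.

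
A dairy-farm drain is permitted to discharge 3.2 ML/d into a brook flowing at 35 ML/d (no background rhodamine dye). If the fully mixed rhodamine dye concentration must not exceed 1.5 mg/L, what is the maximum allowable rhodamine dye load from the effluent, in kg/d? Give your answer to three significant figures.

57.3 kg/d

Mass balance at the limit: 35.00·0 + 3.200·Cₑ = 38.20·1.5 → Cₑ = 17.91 mg/L.
3.200 ML/d = 0.03704 m³/s. Load = 0.03704 m³/s × 17.91 g/m³ × 86 400 s/d = 57.30 kg/d.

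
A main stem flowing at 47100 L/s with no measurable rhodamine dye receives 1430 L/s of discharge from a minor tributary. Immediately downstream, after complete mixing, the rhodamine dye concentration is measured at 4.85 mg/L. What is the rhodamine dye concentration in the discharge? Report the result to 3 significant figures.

165 mg/L

Mass balance: 47100·0 + 1430·Cₑ = 48530·4.850
→ Cₑ = (48530·4.850 − 47100·0) / 1430 = 164.6 mg/L.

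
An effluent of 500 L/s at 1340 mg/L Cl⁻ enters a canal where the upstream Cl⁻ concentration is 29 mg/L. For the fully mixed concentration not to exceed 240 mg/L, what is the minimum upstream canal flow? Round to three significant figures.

Set C_mix = 240: (Q·29.00 + 500.0·1340) / (Q + 500.0) = 240
→ Q = 500.0·(1340 − 240)/(240 − 29.00) = 2607 L/s.

2610 L/s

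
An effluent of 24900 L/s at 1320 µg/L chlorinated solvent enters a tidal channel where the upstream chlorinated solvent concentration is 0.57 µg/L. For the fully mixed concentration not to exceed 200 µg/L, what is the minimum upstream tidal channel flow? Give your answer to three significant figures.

Set C_mix = 200: (Q·0.5700 + 24900·1320) / (Q + 24900) = 200
→ Q = 24900·(1320 − 200)/(200 − 0.5700) = 139800 L/s.

140000 L/s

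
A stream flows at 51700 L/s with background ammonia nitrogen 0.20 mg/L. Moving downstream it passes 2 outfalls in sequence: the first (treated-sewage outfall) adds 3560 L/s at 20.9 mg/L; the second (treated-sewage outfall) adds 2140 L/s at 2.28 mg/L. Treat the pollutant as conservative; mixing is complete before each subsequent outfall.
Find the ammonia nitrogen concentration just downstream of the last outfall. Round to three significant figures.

1.56 mg/L

Outfall 1: combined Q = 55260 L/s; C = (51700·0.2000 + 3560·20.90)/55260 = 1.534 mg/L.
Outfall 2: combined Q = 57400 L/s; C = (55260·1.534 + 2140·2.280)/57400 = 1.561 mg/L.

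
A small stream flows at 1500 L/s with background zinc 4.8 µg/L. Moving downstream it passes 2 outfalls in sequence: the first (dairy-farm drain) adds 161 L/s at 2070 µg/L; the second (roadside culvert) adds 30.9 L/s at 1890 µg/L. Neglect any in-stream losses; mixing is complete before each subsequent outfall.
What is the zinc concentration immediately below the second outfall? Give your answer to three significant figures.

236 µg/L

Below outfall 1: Q → 1661 L/s, C = (1500·4.800 + 161.0·2070)/1661 = 205.0 µg/L.
Below outfall 2: Q → 1692 L/s, C = (1661·205.0 + 30.90·1890)/1692 = 235.8 µg/L.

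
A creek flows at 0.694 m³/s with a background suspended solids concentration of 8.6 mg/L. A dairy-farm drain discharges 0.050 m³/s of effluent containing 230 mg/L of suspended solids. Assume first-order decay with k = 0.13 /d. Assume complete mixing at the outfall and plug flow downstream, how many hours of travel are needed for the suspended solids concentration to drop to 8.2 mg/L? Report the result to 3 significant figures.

194 h

Conservation of mass: C = (0.6940·8.600 + 0.05000·230.0) / 0.7440 = 17.47/0.7440 = 23.48 mg/L.
23.48·exp(−k·t) = 8.2 → t = ln(23.48/8.2)/k = 699200 s = 194.2 h.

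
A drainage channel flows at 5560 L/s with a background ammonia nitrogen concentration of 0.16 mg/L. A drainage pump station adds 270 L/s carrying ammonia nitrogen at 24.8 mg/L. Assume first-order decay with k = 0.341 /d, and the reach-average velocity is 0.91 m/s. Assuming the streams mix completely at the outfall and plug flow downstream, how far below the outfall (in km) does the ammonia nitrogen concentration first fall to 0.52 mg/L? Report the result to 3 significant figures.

211 km

Mass balance: C = (5560·0.1600 + 270.0·24.80) / 5830 = 7586/5830 = 1.301 mg/L.
Set 1.301·exp(−k·t) = 0.52 → t = ln(1.301/0.52)/k = 232400 s = 64.55 h.
Distance = v·t = 0.91·232400 = 211500 m = 211.5 km.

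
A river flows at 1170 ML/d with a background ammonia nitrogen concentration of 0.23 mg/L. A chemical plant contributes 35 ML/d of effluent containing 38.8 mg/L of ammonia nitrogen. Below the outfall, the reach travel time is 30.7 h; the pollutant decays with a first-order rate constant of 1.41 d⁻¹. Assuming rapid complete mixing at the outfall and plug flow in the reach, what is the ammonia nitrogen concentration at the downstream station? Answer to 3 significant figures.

Flow-weighted average: C = (1170·0.2300 + 35.00·38.80) / 1205 = 1627/1205 = 1.350 mg/L.
First-order decay: C = 1.350·exp(−k·t) = 1.350·0.1647 = 0.2224 mg/L.

0.222 mg/L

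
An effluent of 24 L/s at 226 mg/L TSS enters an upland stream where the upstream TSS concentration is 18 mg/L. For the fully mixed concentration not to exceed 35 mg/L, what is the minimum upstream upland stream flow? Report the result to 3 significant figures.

270 L/s

Set C_mix = 35: (Q·18.00 + 24.00·226.0) / (Q + 24.00) = 35
→ Q = 24.00·(226.0 − 35)/(35 − 18.00) = 269.6 L/s.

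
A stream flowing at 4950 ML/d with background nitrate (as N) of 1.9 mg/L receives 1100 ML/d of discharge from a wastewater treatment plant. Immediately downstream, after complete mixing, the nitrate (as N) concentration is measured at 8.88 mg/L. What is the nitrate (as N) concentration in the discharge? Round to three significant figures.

40.3 mg/L

Mass balance: 4950·1.900 + 1100·Cₑ = 6050·8.880
→ Cₑ = (6050·8.880 − 4950·1.900) / 1100 = 40.29 mg/L.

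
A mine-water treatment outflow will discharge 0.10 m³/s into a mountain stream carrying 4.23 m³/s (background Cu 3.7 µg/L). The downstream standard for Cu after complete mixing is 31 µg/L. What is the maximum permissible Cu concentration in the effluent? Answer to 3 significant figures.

At the limit, (Qr·Cr + Qe·Cₑ)/(Qr + Qe) = 31:
Cₑ = (4.330·31 − 4.230·3.700) / 0.1000 = 1186 µg/L.

1190 µg/L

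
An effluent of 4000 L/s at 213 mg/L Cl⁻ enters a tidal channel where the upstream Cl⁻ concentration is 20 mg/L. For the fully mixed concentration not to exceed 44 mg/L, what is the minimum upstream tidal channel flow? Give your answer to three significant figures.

28200 L/s

Set C_mix = 44: (Q·20.00 + 4000·213.0) / (Q + 4000) = 44
→ Q = 4000·(213.0 − 44)/(44 − 20.00) = 28170 L/s.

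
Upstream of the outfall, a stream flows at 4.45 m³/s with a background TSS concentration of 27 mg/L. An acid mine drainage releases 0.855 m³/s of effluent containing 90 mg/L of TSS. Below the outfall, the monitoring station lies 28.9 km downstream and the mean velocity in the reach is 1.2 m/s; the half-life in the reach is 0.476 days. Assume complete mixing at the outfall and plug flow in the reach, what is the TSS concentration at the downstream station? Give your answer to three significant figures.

24.8 mg/L

Mixed concentration C = ΣQC/ΣQ = (4.450·27.00 + 0.8550·90.00) / 5.305 = 197.1/5.305 = 37.15 mg/L.
Travel time t = 28.9·1000 / 1.2 = 24080 s = 6.690 h.
Half-life 0.476 d → k = ln 2 / 0.476 = 1.456 d⁻¹.
After decay, C = 37.15 × e^(−kt) = 37.15 × 0.6664 = 24.76 mg/L.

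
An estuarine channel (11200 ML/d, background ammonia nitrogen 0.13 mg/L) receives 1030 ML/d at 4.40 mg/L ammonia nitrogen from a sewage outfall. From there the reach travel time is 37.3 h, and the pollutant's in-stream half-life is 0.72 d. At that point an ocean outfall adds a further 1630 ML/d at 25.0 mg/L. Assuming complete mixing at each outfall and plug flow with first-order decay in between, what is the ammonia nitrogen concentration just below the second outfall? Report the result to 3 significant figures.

Flow-weighted average: C = (11200·0.1300 + 1030·4.400) / 12230 = 5988/12230 = 0.4896 mg/L; combined flow 12230 ML/d.
Half-life 0.72 d → k = ln 2 / 0.72 = 0.9627 d⁻¹.
After decay, C = 0.4896 × e^(−kt) = 0.4896 × 0.2240 = 0.1097 mg/L.
Second outfall: C = (12230·0.1097 + 1630·25.00)/13860 = 3.037 mg/L.

3.04 mg/L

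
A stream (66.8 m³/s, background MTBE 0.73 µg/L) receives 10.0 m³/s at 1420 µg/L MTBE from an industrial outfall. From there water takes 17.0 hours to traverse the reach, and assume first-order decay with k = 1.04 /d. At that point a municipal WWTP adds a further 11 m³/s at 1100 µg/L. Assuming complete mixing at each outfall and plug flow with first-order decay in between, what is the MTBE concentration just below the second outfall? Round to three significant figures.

216 µg/L

Mass balance: C = (66.80·0.7300 + 10.00·1420) / 76.80 = 14250/76.80 = 185.5 µg/L; combined flow 76.80 m³/s.
Applying C = C₀e^(−kt): 185.5 × 0.4787 = 88.81 µg/L.
Second outfall: C = (76.80·88.81 + 11.00·1100)/87.80 = 215.5 µg/L.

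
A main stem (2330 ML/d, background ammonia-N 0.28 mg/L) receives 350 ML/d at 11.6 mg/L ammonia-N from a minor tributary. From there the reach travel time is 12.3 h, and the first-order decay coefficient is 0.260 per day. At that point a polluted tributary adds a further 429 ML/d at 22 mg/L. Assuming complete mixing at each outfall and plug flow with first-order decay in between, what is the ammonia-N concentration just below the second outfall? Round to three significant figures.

4.36 mg/L

Conservation of mass: C = (2330·0.2800 + 350.0·11.60) / 2680 = 4712/2680 = 1.758 mg/L; combined flow 2680 ML/d.
First-order decay: C = 1.758·exp(−k·t) = 1.758·0.8752 = 1.539 mg/L.
Second outfall: C = (2680·1.539 + 429.0·22.00)/3109 = 4.362 mg/L.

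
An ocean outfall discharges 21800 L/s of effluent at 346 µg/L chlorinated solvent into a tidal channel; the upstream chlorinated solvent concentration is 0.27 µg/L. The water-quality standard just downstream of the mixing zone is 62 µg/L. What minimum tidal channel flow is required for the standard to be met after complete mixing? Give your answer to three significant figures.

Set C_mix = 62: (Q·0.2700 + 21800·346.0) / (Q + 21800) = 62
→ Q = 21800·(346.0 − 62)/(62 − 0.2700) = 100300 L/s.

100000 L/s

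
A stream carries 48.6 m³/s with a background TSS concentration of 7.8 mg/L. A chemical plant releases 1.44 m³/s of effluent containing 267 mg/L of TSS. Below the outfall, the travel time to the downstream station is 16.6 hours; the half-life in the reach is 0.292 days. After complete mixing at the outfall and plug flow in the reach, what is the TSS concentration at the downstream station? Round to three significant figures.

Conservation of mass: C = (48.60·7.800 + 1.440·267.0) / 50.04 = 763.6/50.04 = 15.26 mg/L.
Half-life 0.292 d → k = ln 2 / 0.292 = 2.374 d⁻¹.
First-order decay: C = 15.26·exp(−k·t) = 15.26·0.1936 = 2.954 mg/L.

2.95 mg/L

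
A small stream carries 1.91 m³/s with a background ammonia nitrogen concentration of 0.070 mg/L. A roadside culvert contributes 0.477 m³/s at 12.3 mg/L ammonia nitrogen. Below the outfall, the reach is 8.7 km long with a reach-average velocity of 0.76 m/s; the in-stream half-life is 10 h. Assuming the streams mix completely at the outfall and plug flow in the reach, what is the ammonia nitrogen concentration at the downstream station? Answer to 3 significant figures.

Flow-weighted average: C = (1.910·0.07000 + 0.4770·12.30) / 2.387 = 6.001/2.387 = 2.514 mg/L.
Travel time t = 8.7·1000 / 0.76 = 11450 s = 3.180 h.
Half-life 10 h → k = ln 2 / 10 = 0.06931 h⁻¹ = 1.664 d⁻¹.
After decay, C = 2.514 × e^(−kt) = 2.514 × 0.8022 = 2.017 mg/L.

2.02 mg/L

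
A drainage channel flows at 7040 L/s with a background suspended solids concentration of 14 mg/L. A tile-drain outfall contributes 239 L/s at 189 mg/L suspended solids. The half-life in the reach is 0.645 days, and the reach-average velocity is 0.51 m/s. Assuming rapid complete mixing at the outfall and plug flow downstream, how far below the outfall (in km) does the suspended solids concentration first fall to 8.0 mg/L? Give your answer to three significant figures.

37.0 km

Conservation of mass: C = (7040·14.00 + 239.0·189.0) / 7279 = 143700/7279 = 19.75 mg/L.
Half-life 0.645 d → k = ln 2 / 0.645 = 1.075 d⁻¹.
Set 19.75·exp(−k·t) = 8.0 → t = ln(19.75/8.0)/k = 72640 s = 20.18 h.
Distance = v·t = 0.51·72640 = 37050 m = 37.05 km.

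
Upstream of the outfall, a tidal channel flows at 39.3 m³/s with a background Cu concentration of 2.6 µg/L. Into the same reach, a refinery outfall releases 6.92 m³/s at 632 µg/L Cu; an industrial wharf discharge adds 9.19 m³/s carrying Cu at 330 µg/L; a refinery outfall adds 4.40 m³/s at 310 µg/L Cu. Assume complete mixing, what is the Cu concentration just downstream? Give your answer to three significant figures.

148 µg/L

Mass balance: C = (39.30·2.600 + 6.920·632.0 + 9.190·330.0 + 4.400·310.0) / 59.81 = 8872/59.81 = 148.3 µg/L.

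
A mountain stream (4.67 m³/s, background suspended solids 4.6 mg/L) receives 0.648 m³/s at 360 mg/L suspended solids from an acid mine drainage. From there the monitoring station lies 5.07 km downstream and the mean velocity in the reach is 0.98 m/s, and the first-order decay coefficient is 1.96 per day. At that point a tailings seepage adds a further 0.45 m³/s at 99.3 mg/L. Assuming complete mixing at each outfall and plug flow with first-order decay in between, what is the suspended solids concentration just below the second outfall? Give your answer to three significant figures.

47.0 mg/L

After mixing, C = (4.670·4.600 + 0.6480·360.0) / 5.318 = 254.8/5.318 = 47.91 mg/L; combined flow 5.318 m³/s.
Travel time t = 5.07·1000 / 0.98 = 5173 s = 1.437 h.
Decay over the reach: 47.91·exp(−kt) = 47.91·0.8893 = 42.60 mg/L.
At the second outfall, C = (5.318·42.60 + 0.4500·99.30) / (5.318 + 0.4500) = 47.02 mg/L.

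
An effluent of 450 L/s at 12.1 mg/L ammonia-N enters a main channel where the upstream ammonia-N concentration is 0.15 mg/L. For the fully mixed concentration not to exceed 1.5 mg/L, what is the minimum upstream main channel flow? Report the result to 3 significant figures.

3530 L/s

Set C_mix = 1.5: (Q·0.1500 + 450.0·12.10) / (Q + 450.0) = 1.5
→ Q = 450.0·(12.10 − 1.5)/(1.5 − 0.1500) = 3533 L/s.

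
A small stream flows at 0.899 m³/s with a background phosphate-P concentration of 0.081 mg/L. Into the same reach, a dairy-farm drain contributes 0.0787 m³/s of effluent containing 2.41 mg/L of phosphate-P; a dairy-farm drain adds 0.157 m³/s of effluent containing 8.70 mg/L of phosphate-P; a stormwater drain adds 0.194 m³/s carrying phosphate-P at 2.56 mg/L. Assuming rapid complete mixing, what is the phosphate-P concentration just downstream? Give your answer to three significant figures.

Mass balance: C = (0.8990·0.08100 + 0.07870·2.410 + 0.1570·8.700 + 0.1940·2.560) / 1.329 = 2.125/1.329 = 1.599 mg/L.

1.60 mg/L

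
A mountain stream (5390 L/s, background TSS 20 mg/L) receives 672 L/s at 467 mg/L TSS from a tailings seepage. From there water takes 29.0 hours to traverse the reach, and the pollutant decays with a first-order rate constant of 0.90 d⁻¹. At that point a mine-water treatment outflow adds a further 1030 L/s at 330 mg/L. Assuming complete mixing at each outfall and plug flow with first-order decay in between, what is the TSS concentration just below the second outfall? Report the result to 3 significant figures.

68.0 mg/L

After mixing, C = (5390·20.00 + 672.0·467.0) / 6062 = 421600/6062 = 69.55 mg/L; combined flow 6062 L/s.
Decay over the reach: 69.55·exp(−kt) = 69.55·0.3371 = 23.44 mg/L.
Second outfall: C = (6062·23.44 + 1030·330.0)/7092 = 67.97 mg/L.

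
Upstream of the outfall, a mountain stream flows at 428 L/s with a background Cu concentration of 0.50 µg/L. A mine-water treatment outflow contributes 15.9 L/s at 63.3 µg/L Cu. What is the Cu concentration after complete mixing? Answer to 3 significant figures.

Flow-weighted average: C = (428.0·0.5000 + 15.90·63.30) / 443.9 = 1220/443.9 = 2.749 µg/L.

2.75 µg/L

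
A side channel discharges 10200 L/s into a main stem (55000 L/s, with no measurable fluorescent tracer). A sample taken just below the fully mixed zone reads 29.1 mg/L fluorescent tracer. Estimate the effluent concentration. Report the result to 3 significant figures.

Mass balance: 55000·0 + 10200·Cₑ = 65200·29.10
→ Cₑ = (65200·29.10 − 55000·0) / 10200 = 186.0 mg/L.

186 mg/L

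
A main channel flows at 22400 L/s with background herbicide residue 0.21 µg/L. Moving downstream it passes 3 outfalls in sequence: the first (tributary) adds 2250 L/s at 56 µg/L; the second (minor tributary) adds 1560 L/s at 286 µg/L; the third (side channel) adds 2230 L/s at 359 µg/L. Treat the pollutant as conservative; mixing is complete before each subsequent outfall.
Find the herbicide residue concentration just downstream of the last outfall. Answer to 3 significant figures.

Below outfall 1: Q → 24650 L/s, C = (22400·0.2100 + 2250·56.00)/24650 = 5.302 µg/L.
Below outfall 2: Q → 26210 L/s, C = (24650·5.302 + 1560·286.0)/26210 = 22.01 µg/L.
Below outfall 3: Q → 28440 L/s, C = (26210·22.01 + 2230·359.0)/28440 = 48.43 µg/L.

48.4 µg/L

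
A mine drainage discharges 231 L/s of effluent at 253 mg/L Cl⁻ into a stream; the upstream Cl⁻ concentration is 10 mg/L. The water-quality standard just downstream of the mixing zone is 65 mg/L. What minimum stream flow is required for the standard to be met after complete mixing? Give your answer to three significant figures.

Set C_mix = 65: (Q·10.00 + 231.0·253.0) / (Q + 231.0) = 65
→ Q = 231.0·(253.0 − 65)/(65 − 10.00) = 789.6 L/s.

790 L/s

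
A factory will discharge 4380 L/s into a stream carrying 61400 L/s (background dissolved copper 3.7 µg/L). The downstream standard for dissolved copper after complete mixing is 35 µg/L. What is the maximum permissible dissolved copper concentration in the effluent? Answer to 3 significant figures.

474 µg/L

At the limit, (Qr·Cr + Qe·Cₑ)/(Qr + Qe) = 35:
Cₑ = (65780·35 − 61400·3.700) / 4380 = 473.8 µg/L.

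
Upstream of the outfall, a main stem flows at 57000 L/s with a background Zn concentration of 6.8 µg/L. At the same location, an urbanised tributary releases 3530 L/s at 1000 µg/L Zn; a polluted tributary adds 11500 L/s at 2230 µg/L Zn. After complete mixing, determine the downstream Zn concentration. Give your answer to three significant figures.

410 µg/L

After mixing, C = (57000·6.800 + 3530·1000 + 11500·2230) / 72030 = 29560000/72030 = 410.4 µg/L.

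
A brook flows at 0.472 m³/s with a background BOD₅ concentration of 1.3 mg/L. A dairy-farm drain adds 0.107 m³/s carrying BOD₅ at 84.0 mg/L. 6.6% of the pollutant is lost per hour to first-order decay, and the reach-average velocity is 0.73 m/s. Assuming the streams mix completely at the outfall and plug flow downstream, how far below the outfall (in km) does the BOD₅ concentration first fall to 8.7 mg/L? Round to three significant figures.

Conservation of mass: C = (0.4720·1.300 + 0.1070·84.00) / 0.5790 = 9.602/0.5790 = 16.58 mg/L.
6.6%/h lost → k = −ln(1 − 0.066) = 0.06828 h⁻¹.
Set 16.58·exp(−k·t) = 8.7 → t = ln(16.58/8.7)/k = 34010 s = 9.447 h.
Distance = v·t = 0.73·34010 = 24830 m = 24.83 km.

24.8 km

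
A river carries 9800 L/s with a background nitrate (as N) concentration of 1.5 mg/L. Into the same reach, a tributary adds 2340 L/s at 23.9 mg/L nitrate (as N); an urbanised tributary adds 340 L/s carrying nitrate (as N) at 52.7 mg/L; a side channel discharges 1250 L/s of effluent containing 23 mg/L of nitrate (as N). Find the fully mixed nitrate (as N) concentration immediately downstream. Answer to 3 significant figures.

8.54 mg/L

Mass balance: C = (9800·1.500 + 2340·23.90 + 340.0·52.70 + 1250·23.00) / 13730 = 117300/13730 = 8.543 mg/L.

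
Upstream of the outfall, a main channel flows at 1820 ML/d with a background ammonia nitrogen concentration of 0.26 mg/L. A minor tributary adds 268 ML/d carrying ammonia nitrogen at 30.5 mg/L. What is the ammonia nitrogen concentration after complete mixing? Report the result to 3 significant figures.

4.14 mg/L

Mass balance: C = (1820·0.2600 + 268.0·30.50) / 2088 = 8647/2088 = 4.141 mg/L.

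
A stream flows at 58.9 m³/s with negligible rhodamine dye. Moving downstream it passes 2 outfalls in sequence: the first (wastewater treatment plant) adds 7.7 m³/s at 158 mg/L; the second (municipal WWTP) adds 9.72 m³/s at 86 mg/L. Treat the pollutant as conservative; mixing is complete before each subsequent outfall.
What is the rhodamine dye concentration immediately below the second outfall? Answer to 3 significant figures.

26.9 mg/L

Outfall 1: combined Q = 66.60 m³/s; C = (58.90·0 + 7.700·158.0)/66.60 = 18.27 mg/L.
Outfall 2: combined Q = 76.32 m³/s; C = (66.60·18.27 + 9.720·86.00)/76.32 = 26.89 mg/L.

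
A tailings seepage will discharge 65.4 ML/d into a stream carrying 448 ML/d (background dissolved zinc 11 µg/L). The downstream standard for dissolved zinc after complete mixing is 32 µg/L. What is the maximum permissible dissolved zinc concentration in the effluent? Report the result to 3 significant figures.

176 µg/L

At the limit, (Qr·Cr + Qe·Cₑ)/(Qr + Qe) = 32:
Cₑ = (513.4·32 − 448.0·11.00) / 65.40 = 175.9 µg/L.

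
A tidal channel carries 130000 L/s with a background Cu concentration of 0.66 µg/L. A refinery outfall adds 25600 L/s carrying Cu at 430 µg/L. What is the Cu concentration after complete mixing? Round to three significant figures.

Flow-weighted average: C = (130000·0.6600 + 25600·430.0) / 155600 = 11090000/155600 = 71.30 µg/L.

71.3 µg/L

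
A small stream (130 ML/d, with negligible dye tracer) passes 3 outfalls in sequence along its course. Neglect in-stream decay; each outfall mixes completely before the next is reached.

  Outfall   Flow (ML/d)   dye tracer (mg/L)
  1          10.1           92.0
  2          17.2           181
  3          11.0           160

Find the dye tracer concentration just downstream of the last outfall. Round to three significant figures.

34.5 mg/L

Outfall 1: combined Q = 140.1 ML/d; C = (130.0·0 + 10.10·92.00)/140.1 = 6.632 mg/L.
Outfall 2: combined Q = 157.3 ML/d; C = (140.1·6.632 + 17.20·181.0)/157.3 = 25.70 mg/L.
Outfall 3: combined Q = 168.3 ML/d; C = (157.3·25.70 + 11.00·160.0)/168.3 = 34.48 mg/L.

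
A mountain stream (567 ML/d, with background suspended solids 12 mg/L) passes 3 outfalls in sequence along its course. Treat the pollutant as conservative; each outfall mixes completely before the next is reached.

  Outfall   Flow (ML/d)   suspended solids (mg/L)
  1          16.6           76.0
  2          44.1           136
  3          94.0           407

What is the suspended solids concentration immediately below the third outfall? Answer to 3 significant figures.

Below outfall 1: Q → 583.6 ML/d, C = (567.0·12.00 + 16.60·76.00)/583.6 = 13.82 mg/L.
Below outfall 2: Q → 627.7 ML/d, C = (583.6·13.82 + 44.10·136.0)/627.7 = 22.40 mg/L.
Below outfall 3: Q → 721.7 ML/d, C = (627.7·22.40 + 94.00·407.0)/721.7 = 72.50 mg/L.

72.5 mg/L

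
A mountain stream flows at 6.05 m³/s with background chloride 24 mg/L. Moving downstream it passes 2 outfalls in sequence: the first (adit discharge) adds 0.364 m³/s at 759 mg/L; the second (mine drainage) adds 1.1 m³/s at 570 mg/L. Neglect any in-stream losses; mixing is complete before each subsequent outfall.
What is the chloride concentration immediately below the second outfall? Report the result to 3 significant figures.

After outfall 1: Q = 6.050 + 0.3640 = 6.414 m³/s; C = (6.050·24.00 + 0.3640·759.0)/6.414 = 65.71 mg/L.
After outfall 2: Q = 6.414 + 1.100 = 7.514 m³/s; C = (6.414·65.71 + 1.100·570.0)/7.514 = 139.5 mg/L.

140 mg/L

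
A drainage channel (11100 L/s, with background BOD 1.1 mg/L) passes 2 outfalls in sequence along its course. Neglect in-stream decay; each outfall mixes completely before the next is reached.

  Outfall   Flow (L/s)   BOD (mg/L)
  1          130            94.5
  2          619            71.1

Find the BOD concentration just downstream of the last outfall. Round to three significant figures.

Outfall 1: combined Q = 11230 L/s; C = (11100·1.100 + 130.0·94.50)/11230 = 2.181 mg/L.
Outfall 2: combined Q = 11850 L/s; C = (11230·2.181 + 619.0·71.10)/11850 = 5.782 mg/L.

5.78 mg/L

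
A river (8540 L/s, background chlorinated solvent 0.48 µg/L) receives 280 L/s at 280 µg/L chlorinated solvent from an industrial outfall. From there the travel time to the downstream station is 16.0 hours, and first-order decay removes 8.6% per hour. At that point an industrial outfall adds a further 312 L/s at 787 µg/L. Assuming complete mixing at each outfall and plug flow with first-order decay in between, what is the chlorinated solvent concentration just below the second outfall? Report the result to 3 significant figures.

Mixed concentration C = ΣQC/ΣQ = (8540·0.4800 + 280.0·280.0) / 8820 = 82500/8820 = 9.354 µg/L; combined flow 8820 L/s.
8.6%/h lost → k = −ln(1 − 0.086) = 0.08992 h⁻¹.
After decay, C = 9.354 × e^(−kt) = 9.354 × 0.2372 = 2.219 µg/L.
Second outfall: C = (8820·2.219 + 312.0·787.0)/9132 = 29.03 µg/L.

29.0 µg/L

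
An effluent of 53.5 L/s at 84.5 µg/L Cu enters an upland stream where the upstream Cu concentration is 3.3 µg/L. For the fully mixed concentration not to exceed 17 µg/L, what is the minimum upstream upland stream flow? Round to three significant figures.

264 L/s

Set C_mix = 17: (Q·3.300 + 53.50·84.50) / (Q + 53.50) = 17
→ Q = 53.50·(84.50 − 17)/(17 − 3.300) = 263.6 L/s.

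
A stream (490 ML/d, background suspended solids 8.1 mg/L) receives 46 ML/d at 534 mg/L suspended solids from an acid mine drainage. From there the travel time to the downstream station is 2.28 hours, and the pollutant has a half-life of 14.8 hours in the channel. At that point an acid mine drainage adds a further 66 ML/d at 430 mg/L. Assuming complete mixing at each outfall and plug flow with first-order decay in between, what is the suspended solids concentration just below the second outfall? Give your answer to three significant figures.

After mixing, C = (490.0·8.100 + 46.00·534.0) / 536.0 = 28530/536.0 = 53.23 mg/L; combined flow 536.0 ML/d.
Half-life 14.8 h → k = ln 2 / 14.8 = 0.04683 h⁻¹ = 1.124 d⁻¹.
Applying C = C₀e^(−kt): 53.23 × 0.8987 = 47.84 mg/L.
Second outfall: C = (536.0·47.84 + 66.00·430.0)/602.0 = 89.74 mg/L.

89.7 mg/L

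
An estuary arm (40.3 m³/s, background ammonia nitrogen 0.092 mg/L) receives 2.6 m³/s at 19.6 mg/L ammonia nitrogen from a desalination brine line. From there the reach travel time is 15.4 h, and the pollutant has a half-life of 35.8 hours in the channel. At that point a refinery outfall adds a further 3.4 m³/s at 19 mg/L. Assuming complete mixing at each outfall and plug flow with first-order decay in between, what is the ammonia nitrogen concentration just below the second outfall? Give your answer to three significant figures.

2.27 mg/L

Conservation of mass: C = (40.30·0.09200 + 2.600·19.60) / 42.90 = 54.67/42.90 = 1.274 mg/L; combined flow 42.90 m³/s.
Half-life 35.8 h → k = ln 2 / 35.8 = 0.01936 h⁻¹ = 0.4647 d⁻¹.
Applying C = C₀e^(−kt): 1.274 × 0.7422 = 0.9458 mg/L.
At the second outfall, C = (42.90·0.9458 + 3.400·19.00) / (42.90 + 3.400) = 2.272 mg/L.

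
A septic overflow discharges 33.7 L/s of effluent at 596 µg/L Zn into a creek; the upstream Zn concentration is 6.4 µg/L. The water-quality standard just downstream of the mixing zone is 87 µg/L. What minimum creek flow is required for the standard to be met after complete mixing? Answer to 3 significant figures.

213 L/s

Set C_mix = 87: (Q·6.400 + 33.70·596.0) / (Q + 33.70) = 87
→ Q = 33.70·(596.0 − 87)/(87 − 6.400) = 212.8 L/s.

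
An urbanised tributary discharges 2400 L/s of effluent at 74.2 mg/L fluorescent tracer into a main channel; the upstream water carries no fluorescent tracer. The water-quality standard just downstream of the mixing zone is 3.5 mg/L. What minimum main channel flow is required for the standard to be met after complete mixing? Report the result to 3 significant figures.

48500 L/s

Set C_mix = 3.5: (Q·0 + 2400·74.20) / (Q + 2400) = 3.5
→ Q = 2400·(74.20 − 3.5)/(3.5 − 0) = 48480 L/s.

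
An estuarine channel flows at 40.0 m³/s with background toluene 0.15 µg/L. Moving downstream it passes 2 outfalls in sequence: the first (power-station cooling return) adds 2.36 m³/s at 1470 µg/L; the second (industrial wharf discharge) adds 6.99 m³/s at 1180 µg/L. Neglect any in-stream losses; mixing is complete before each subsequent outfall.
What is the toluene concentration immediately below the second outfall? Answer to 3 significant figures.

After outfall 1: Q = 40.00 + 2.360 = 42.36 m³/s; C = (40.00·0.1500 + 2.360·1470)/42.36 = 82.04 µg/L.
After outfall 2: Q = 42.36 + 6.990 = 49.35 m³/s; C = (42.36·82.04 + 6.990·1180)/49.35 = 237.6 µg/L.

238 µg/L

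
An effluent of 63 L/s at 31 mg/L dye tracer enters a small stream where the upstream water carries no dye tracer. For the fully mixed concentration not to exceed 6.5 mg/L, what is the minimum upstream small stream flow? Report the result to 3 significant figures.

237 L/s

Set C_mix = 6.5: (Q·0 + 63.00·31.00) / (Q + 63.00) = 6.5
→ Q = 63.00·(31.00 − 6.5)/(6.5 − 0) = 237.5 L/s.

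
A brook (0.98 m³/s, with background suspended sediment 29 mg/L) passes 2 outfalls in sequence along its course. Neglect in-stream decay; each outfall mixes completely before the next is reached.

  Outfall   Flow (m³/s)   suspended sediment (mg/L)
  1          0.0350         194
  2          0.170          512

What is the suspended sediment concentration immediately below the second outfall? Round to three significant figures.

Outfall 1: combined Q = 1.015 m³/s; C = (0.9800·29.00 + 0.03500·194.0)/1.015 = 34.69 mg/L.
Outfall 2: combined Q = 1.185 m³/s; C = (1.015·34.69 + 0.1700·512.0)/1.185 = 103.2 mg/L.

103 mg/L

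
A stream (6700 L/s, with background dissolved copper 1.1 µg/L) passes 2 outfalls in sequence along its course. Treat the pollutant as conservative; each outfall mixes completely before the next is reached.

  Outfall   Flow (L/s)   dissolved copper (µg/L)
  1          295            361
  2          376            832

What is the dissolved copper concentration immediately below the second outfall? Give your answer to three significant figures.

Outfall 1: combined Q = 6995 L/s; C = (6700·1.100 + 295.0·361.0)/6995 = 16.28 µg/L.
Outfall 2: combined Q = 7371 L/s; C = (6995·16.28 + 376.0·832.0)/7371 = 57.89 µg/L.

57.9 µg/L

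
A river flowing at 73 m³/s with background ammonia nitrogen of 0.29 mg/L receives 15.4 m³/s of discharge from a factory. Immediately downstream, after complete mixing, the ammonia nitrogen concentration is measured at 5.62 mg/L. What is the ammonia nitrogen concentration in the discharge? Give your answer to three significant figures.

Mass balance: 73.00·0.2900 + 15.40·Cₑ = 88.40·5.620
→ Cₑ = (88.40·5.620 − 73.00·0.2900) / 15.40 = 30.89 mg/L.

30.9 mg/L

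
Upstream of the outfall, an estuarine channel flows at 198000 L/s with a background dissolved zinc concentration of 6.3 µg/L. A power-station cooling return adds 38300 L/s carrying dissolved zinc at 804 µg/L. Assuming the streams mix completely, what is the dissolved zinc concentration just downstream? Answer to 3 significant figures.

Flow-weighted average: C = (198000·6.300 + 38300·804.0) / 236300 = 32040000/236300 = 135.6 µg/L.

136 µg/L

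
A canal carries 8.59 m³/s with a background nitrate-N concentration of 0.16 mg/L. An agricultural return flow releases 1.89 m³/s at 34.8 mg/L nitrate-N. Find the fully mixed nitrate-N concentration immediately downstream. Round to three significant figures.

6.41 mg/L

Mass balance: C = (8.590·0.1600 + 1.890·34.80) / 10.48 = 67.15/10.48 = 6.407 mg/L.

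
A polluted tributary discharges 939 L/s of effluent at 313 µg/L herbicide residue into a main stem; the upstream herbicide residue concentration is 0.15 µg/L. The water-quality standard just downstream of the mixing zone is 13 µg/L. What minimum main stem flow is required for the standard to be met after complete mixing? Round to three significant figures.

Set C_mix = 13: (Q·0.1500 + 939.0·313.0) / (Q + 939.0) = 13
→ Q = 939.0·(313.0 − 13)/(13 − 0.1500) = 21920 L/s.

21900 L/s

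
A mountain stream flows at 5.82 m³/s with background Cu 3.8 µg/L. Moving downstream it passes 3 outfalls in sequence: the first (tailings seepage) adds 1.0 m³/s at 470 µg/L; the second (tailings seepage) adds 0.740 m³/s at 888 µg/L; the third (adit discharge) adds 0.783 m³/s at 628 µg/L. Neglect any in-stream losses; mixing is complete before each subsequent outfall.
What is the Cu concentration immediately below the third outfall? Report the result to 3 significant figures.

Outfall 1: combined Q = 6.820 m³/s; C = (5.820·3.800 + 1.000·470.0)/6.820 = 72.16 µg/L.
Outfall 2: combined Q = 7.560 m³/s; C = (6.820·72.16 + 0.7400·888.0)/7.560 = 152.0 µg/L.
Outfall 3: combined Q = 8.343 m³/s; C = (7.560·152.0 + 0.7830·628.0)/8.343 = 196.7 µg/L.

197 µg/L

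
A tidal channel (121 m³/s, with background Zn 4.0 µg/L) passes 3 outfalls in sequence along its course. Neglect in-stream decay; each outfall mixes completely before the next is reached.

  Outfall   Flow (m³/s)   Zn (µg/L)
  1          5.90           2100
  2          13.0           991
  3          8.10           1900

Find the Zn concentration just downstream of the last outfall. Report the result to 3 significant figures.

278 µg/L

Below outfall 1: Q → 126.9 m³/s, C = (121.0·4.000 + 5.900·2100)/126.9 = 101.4 µg/L.
Below outfall 2: Q → 139.9 m³/s, C = (126.9·101.4 + 13.00·991.0)/139.9 = 184.1 µg/L.
Below outfall 3: Q → 148.0 m³/s, C = (139.9·184.1 + 8.100·1900)/148.0 = 278.0 µg/L.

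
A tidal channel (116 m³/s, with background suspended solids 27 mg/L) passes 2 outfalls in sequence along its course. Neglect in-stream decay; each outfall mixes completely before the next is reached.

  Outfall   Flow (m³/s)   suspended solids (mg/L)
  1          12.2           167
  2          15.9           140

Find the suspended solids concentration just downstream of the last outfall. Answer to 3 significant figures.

Outfall 1: combined Q = 128.2 m³/s; C = (116.0·27.00 + 12.20·167.0)/128.2 = 40.32 mg/L.
Outfall 2: combined Q = 144.1 m³/s; C = (128.2·40.32 + 15.90·140.0)/144.1 = 51.32 mg/L.

51.3 mg/L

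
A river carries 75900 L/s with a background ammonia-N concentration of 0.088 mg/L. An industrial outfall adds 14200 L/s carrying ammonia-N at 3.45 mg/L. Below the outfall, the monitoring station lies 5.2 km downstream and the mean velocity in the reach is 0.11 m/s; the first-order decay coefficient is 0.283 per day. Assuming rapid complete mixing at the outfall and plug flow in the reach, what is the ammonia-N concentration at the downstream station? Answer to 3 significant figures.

0.529 mg/L

Mixed concentration C = ΣQC/ΣQ = (75900·0.08800 + 14200·3.450) / 90100 = 55670/90100 = 0.6179 mg/L.
Travel time t = 5.2·1000 / 0.11 = 47270 s = 13.13 h.
Decay over the reach: 0.6179·exp(−kt) = 0.6179·0.8566 = 0.5292 mg/L.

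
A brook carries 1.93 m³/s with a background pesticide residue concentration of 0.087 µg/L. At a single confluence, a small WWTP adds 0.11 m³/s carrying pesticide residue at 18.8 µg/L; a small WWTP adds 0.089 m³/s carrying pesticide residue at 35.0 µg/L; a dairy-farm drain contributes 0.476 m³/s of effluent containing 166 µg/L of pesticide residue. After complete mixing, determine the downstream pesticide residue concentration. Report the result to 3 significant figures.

Mixed concentration C = ΣQC/ΣQ = (1.930·0.08700 + 0.1100·18.80 + 0.08900·35.00 + 0.4760·166.0) / 2.605 = 84.37/2.605 = 32.39 µg/L.

32.4 µg/L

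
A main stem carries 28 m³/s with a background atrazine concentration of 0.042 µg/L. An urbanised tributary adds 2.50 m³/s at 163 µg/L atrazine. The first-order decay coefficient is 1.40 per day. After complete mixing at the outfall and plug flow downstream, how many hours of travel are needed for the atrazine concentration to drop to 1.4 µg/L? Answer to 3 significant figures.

After mixing, C = (28.00·0.04200 + 2.500·163.0) / 30.50 = 408.7/30.50 = 13.40 µg/L.
13.40·exp(−k·t) = 1.4 → t = ln(13.40/1.4)/k = 139400 s = 38.72 h.

38.7 h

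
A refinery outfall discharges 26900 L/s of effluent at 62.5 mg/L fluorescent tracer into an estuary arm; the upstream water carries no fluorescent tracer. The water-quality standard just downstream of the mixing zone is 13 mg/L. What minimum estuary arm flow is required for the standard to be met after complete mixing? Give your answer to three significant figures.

Set C_mix = 13: (Q·0 + 26900·62.50) / (Q + 26900) = 13
→ Q = 26900·(62.50 − 13)/(13 − 0) = 102400 L/s.

102000 L/s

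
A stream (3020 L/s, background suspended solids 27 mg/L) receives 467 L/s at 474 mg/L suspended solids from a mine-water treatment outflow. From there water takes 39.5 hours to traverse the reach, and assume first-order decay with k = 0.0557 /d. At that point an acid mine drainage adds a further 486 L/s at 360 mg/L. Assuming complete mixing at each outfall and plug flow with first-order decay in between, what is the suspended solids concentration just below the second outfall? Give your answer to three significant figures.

Mass balance: C = (3020·27.00 + 467.0·474.0) / 3487 = 302900/3487 = 86.86 mg/L; combined flow 3487 L/s.
Applying C = C₀e^(−kt): 86.86 × 0.9124 = 79.26 mg/L.
At the second outfall, C = (3487·79.26 + 486.0·360.0) / (3487 + 486.0) = 113.6 mg/L.

114 mg/L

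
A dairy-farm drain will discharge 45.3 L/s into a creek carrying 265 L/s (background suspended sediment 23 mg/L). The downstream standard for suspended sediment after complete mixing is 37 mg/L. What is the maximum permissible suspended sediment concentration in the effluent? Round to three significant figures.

119 mg/L

At the limit, (Qr·Cr + Qe·Cₑ)/(Qr + Qe) = 37:
Cₑ = (310.3·37 − 265.0·23.00) / 45.30 = 118.9 mg/L.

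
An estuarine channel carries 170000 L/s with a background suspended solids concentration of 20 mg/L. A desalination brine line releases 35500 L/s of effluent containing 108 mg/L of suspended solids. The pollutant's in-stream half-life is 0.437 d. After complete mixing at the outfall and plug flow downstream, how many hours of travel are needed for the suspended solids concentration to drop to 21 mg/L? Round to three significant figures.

Conservation of mass: C = (170000·20.00 + 35500·108.0) / 205500 = 7234000/205500 = 35.20 mg/L.
Half-life 0.437 d → k = ln 2 / 0.437 = 1.586 d⁻¹.
35.20·exp(−k·t) = 21 → t = ln(35.20/21)/k = 28140 s = 7.816 h.

7.82 h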